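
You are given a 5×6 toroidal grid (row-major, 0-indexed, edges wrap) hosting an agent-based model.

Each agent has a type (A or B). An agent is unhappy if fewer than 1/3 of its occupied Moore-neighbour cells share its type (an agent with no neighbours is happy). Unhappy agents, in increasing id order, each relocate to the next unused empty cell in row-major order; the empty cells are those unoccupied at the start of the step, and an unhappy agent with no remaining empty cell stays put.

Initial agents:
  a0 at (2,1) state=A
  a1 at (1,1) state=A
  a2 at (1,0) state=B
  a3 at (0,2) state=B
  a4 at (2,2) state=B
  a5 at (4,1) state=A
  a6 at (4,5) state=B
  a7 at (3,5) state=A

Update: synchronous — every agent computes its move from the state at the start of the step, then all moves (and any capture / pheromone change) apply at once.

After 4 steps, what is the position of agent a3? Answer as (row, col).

t=1: a0@(2,1):A a1@(0,0):A a2@(0,1):B a3@(0,3):B a4@(0,4):B a5@(0,5):A a6@(1,2):B a7@(1,3):A
t=2: a0@(0,2):A a1@(0,0):A a2@(0,1):B a3@(0,3):B a4@(0,4):B a5@(0,5):A a6@(1,2):B a7@(1,0):A
t=3: a0@(1,1):A a1@(0,0):A a2@(1,3):B a3@(0,3):B a4@(0,4):B a5@(0,5):A a6@(1,2):B a7@(1,0):A
t=4: (unchanged — steady state)

(0, 3)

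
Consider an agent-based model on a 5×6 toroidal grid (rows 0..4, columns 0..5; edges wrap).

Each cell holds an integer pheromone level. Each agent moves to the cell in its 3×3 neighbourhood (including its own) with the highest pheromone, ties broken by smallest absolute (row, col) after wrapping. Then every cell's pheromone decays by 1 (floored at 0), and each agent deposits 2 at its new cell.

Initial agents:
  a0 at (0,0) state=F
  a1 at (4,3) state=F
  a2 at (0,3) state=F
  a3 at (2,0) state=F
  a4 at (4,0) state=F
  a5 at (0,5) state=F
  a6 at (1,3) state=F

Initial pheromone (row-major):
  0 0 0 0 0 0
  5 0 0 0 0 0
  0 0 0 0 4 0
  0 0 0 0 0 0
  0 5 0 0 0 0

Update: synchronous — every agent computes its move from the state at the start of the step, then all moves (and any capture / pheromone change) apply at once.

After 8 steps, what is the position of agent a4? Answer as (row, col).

t=1: a0@(1,0) a1@(0,2) a2@(0,2) a3@(1,0) a4@(4,1) a5@(1,0) a6@(2,4) | pheromone: 0 0 4 0 0 0 / 10 0 0 0 0 0 / 0 0 0 0 5 0 / 0 0 0 0 0 0 / 0 6 0 0 0 0
t=2: a0@(1,0) a1@(4,1) a2@(4,1) a3@(1,0) a4@(4,1) a5@(1,0) a6@(2,4) | pheromone: 0 0 3 0 0 0 / 15 0 0 0 0 0 / 0 0 0 0 6 0 / 0 0 0 0 0 0 / 0 11 0 0 0 0
t=3: a0@(1,0) a1@(4,1) a2@(4,1) a3@(1,0) a4@(4,1) a5@(1,0) a6@(2,4) | pheromone: 0 0 2 0 0 0 / 20 0 0 0 0 0 / 0 0 0 0 7 0 / 0 0 0 0 0 0 / 0 16 0 0 0 0
t=4: a0@(1,0) a1@(4,1) a2@(4,1) a3@(1,0) a4@(4,1) a5@(1,0) a6@(2,4) | pheromone: 0 0 1 0 0 0 / 25 0 0 0 0 0 / 0 0 0 0 8 0 / 0 0 0 0 0 0 / 0 21 0 0 0 0
t=5: a0@(1,0) a1@(4,1) a2@(4,1) a3@(1,0) a4@(4,1) a5@(1,0) a6@(2,4) | pheromone: 0 0 0 0 0 0 / 30 0 0 0 0 0 / 0 0 0 0 9 0 / 0 0 0 0 0 0 / 0 26 0 0 0 0
t=6: a0@(1,0) a1@(4,1) a2@(4,1) a3@(1,0) a4@(4,1) a5@(1,0) a6@(2,4) | pheromone: 0 0 0 0 0 0 / 35 0 0 0 0 0 / 0 0 0 0 10 0 / 0 0 0 0 0 0 / 0 31 0 0 0 0
t=7: a0@(1,0) a1@(4,1) a2@(4,1) a3@(1,0) a4@(4,1) a5@(1,0) a6@(2,4) | pheromone: 0 0 0 0 0 0 / 40 0 0 0 0 0 / 0 0 0 0 11 0 / 0 0 0 0 0 0 / 0 36 0 0 0 0
t=8: a0@(1,0) a1@(4,1) a2@(4,1) a3@(1,0) a4@(4,1) a5@(1,0) a6@(2,4) | pheromone: 0 0 0 0 0 0 / 45 0 0 0 0 0 / 0 0 0 0 12 0 / 0 0 0 0 0 0 / 0 41 0 0 0 0

(4, 1)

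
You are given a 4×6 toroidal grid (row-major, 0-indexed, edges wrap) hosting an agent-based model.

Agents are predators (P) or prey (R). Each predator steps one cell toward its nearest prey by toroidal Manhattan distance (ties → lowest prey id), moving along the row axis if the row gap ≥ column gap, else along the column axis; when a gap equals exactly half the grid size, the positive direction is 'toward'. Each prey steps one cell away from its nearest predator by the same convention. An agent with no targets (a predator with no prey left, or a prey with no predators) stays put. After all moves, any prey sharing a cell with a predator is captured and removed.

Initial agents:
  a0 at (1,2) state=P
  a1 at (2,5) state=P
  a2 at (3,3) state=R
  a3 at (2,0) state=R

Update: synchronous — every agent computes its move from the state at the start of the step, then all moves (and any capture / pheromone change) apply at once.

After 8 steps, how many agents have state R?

2

t=1: a0@(2,2):P a1@(2,0):P a2@(2,3):R a3@(2,1):R
t=2: a0@(2,3):P a1@(2,1):P a2@(2,4):R a3@(2,0):R
t=3: a0@(2,4):P a1@(2,0):P a2@(2,5):R a3@(2,5):R
t=4: a0@(2,5):P a1@(2,5):P a2@(2,0):R a3@(2,0):R
t=5: a0@(2,0):P a1@(2,0):P a2@(2,1):R a3@(2,1):R
t=6: a0@(2,1):P a1@(2,1):P a2@(2,2):R a3@(2,2):R
t=7: a0@(2,2):P a1@(2,2):P a2@(2,3):R a3@(2,3):R
t=8: a0@(2,3):P a1@(2,3):P a2@(2,4):R a3@(2,4):R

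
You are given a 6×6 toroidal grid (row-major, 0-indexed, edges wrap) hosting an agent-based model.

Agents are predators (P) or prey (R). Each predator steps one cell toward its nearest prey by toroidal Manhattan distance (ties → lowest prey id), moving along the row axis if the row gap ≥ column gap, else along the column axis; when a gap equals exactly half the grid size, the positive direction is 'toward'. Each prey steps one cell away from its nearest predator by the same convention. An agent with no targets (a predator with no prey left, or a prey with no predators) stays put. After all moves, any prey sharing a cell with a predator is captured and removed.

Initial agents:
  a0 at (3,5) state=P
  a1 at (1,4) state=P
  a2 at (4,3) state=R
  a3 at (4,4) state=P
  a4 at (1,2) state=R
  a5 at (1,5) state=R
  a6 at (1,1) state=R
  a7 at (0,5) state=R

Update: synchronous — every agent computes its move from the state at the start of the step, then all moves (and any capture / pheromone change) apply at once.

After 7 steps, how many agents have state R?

5

t=1: a0@(2,5):P a1@(1,5):P a2@(4,2):R a3@(4,3):P a4@(1,1):R a5@(1,0):R a6@(1,0):R a7@(5,5):R
t=2: a0@(1,5):P a1@(1,0):P a2@(4,1):R a3@(4,2):P a4@(1,2):R a5@(1,1):R a6@(1,1):R a7@(4,5):R
t=3: a0@(1,0):P a1@(1,1):P a2@(4,0):R a3@(4,1):P a4@(1,3):R a5@(1,2):R a6@(1,2):R a7@(3,5):R
t=4: a0@(1,1):P a1@(1,2):P a2@(4,5):R a3@(4,0):P a4@(1,4):R a5@(1,3):R a6@(1,3):R a7@(4,5):R
t=5: a0@(1,2):P a1@(1,3):P a2@(4,4):R a3@(4,5):P a4@(1,5):R a5@(1,4):R a6@(1,4):R a7@(4,4):R
t=6: a0@(1,3):P a1@(1,4):P a2@(4,3):R a3@(4,4):P a4@(1,0):R a5@(1,5):R a6@(1,5):R a7@(4,3):R
t=7: a0@(1,4):P a1@(1,5):P a2@(4,2):R a3@(4,3):P a4@(1,1):R a5@(1,0):R a6@(1,0):R a7@(4,2):R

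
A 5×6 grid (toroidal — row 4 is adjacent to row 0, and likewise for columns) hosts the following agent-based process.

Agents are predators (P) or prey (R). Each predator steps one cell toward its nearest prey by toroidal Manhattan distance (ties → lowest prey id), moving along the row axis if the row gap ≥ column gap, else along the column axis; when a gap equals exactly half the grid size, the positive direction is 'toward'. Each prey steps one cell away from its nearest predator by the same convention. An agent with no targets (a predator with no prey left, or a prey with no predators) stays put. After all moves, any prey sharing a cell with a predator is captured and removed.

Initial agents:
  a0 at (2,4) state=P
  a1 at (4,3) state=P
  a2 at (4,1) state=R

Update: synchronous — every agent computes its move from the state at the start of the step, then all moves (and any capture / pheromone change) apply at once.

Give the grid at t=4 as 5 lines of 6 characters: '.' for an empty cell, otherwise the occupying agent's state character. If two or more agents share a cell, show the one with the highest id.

P....P
.....R
......
......
......

t=1: a0@(2,5):P a1@(4,2):P a2@(4,0):R
t=2: a0@(3,5):P a1@(4,1):P a2@(4,5):R
t=3: a0@(4,5):P a1@(4,0):P a2@(0,5):R
t=4: a0@(0,5):P a1@(0,0):P a2@(1,5):R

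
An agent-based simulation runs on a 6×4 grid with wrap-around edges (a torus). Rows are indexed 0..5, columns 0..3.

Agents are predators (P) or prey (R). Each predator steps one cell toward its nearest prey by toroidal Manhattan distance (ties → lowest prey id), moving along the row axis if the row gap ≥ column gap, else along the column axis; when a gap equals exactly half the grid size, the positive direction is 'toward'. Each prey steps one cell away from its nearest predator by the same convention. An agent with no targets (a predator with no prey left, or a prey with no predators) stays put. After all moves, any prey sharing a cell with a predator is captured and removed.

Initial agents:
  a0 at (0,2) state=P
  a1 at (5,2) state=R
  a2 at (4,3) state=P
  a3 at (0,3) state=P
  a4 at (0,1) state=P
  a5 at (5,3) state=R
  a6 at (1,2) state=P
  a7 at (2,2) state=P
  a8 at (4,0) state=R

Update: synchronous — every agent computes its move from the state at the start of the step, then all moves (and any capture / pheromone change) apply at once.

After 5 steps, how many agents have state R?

3

t=1: a0@(5,2):P a1@(4,2):R a2@(5,3):P a3@(5,3):P a4@(5,1):P a5@(0,3):R a6@(0,2):P a7@(3,2):P a8@(4,1):R
t=2: a0@(4,2):P a1@(3,2):R a2@(0,3):P a3@(0,3):P a4@(4,1):P a5@(1,3):R a6@(0,3):P a7@(4,2):P a8@(3,1):R
t=3: a0@(3,2):P a1@(2,2):R a2@(1,3):P a3@(1,3):P a4@(3,1):P a5@(2,3):R a6@(1,3):P a7@(3,2):P a8@(2,1):R
t=4: a0@(2,2):P a1@(1,2):R a2@(2,3):P a3@(2,3):P a4@(2,1):P a5@(3,3):R a6@(2,3):P a7@(2,2):P a8@(1,1):R
t=5: a0@(1,2):P a1@(0,2):R a2@(3,3):P a3@(3,3):P a4@(1,1):P a5@(4,3):R a6@(3,3):P a7@(1,2):P a8@(0,1):R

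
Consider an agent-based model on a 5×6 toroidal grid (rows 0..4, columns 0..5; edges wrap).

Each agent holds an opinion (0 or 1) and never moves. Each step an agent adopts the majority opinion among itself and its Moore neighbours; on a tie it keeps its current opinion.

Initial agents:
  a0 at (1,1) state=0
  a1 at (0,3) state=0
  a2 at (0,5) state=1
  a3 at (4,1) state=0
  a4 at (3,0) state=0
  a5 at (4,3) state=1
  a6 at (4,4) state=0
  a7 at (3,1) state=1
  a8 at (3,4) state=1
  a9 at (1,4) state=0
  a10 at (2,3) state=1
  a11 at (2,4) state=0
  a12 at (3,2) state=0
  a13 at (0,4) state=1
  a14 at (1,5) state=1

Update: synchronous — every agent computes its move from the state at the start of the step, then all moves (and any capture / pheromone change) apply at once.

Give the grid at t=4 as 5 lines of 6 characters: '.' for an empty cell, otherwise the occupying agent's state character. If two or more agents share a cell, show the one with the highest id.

...111
.0..11
...11.
000.1.
.0.11.

t=1: a0@(1,1):0 a1@(0,3):0 a2@(0,5):1 a3@(4,1):0 a4@(3,0):0 a5@(4,3):1 a6@(4,4):1 a7@(3,1):0 a8@(3,4):1 a9@(1,4):1 a10@(2,3):0 a11@(2,4):1 a12@(3,2):1 a13@(0,4):1 a14@(1,5):1
t=2: a0@(1,1):0 a1@(0,3):1 a2@(0,5):1 a3@(4,1):0 a4@(3,0):0 a5@(4,3):1 a6@(4,4):1 a7@(3,1):0 a8@(3,4):1 a9@(1,4):1 a10@(2,3):1 a11@(2,4):1 a12@(3,2):0 a13@(0,4):1 a14@(1,5):1
t=3: (unchanged — steady state)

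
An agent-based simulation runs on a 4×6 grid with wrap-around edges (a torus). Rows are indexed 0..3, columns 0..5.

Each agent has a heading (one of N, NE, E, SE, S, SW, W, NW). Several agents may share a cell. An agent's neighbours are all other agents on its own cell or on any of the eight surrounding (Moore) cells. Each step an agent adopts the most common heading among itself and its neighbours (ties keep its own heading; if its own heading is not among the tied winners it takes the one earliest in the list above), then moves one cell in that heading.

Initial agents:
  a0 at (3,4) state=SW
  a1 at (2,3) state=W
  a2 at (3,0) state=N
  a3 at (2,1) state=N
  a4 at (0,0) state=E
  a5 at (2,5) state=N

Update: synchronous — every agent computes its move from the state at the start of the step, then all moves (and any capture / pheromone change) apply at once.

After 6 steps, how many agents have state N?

6

t=1: a0@(0,3):SW a1@(2,2):W a2@(2,0):N a3@(1,1):N a4@(0,1):E a5@(1,5):N
t=2: a0@(1,2):SW a1@(2,1):W a2@(1,0):N a3@(0,1):N a4@(0,2):E a5@(0,5):N
t=3: a0@(2,1):SW a1@(2,0):W a2@(0,0):N a3@(3,1):N a4@(0,3):E a5@(3,5):N
t=4: a0@(3,0):SW a1@(1,0):N a2@(3,0):N a3@(2,1):N a4@(0,4):E a5@(2,5):N
t=5: a0@(2,0):N a1@(0,0):N a2@(2,0):N a3@(1,1):N a4@(0,5):E a5@(1,5):N
t=6: a0@(1,0):N a1@(3,0):N a2@(1,0):N a3@(0,1):N a4@(3,5):N a5@(0,5):N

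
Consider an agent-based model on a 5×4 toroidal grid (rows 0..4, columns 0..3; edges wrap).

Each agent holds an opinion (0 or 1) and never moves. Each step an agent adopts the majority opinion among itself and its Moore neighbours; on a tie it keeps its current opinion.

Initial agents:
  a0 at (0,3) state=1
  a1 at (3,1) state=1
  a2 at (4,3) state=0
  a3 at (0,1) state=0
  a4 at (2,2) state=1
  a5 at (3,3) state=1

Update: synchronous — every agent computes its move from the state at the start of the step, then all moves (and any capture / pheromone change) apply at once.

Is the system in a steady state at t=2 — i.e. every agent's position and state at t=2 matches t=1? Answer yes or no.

t=1: a0@(0,3):1 a1@(3,1):1 a2@(4,3):1 a3@(0,1):0 a4@(2,2):1 a5@(3,3):1
t=2: (unchanged — steady state)

yes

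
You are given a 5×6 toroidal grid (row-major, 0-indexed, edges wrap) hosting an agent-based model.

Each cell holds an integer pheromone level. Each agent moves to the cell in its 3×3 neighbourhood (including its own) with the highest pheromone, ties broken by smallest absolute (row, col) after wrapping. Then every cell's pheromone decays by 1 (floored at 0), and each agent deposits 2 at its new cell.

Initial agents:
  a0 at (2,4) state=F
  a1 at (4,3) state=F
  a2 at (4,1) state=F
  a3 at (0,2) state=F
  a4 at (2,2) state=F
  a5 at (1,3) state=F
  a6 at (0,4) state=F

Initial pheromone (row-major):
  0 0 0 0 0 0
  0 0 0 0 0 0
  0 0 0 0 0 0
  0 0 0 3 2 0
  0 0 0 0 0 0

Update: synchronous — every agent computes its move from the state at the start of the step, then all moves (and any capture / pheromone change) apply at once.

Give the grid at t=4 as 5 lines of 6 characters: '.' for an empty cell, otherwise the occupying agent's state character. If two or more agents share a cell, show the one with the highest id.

t=1: a0@(3,3) a1@(3,3) a2@(0,0) a3@(0,1) a4@(3,3) a5@(0,2) a6@(0,3) | pheromone: 2 2 2 2 0 0 / 0 0 0 0 0 0 / 0 0 0 0 0 0 / 0 0 0 8 1 0 / 0 0 0 0 0 0
t=2: a0@(3,3) a1@(3,3) a2@(0,0) a3@(0,0) a4@(3,3) a5@(0,1) a6@(0,2) | pheromone: 5 3 3 1 0 0 / 0 0 0 0 0 0 / 0 0 0 0 0 0 / 0 0 0 13 0 0 / 0 0 0 0 0 0
t=3: a0@(3,3) a1@(3,3) a2@(0,0) a3@(0,0) a4@(3,3) a5@(0,0) a6@(0,1) | pheromone: 10 4 2 0 0 0 / 0 0 0 0 0 0 / 0 0 0 0 0 0 / 0 0 0 18 0 0 / 0 0 0 0 0 0
t=4: a0@(3,3) a1@(3,3) a2@(0,0) a3@(0,0) a4@(3,3) a5@(0,0) a6@(0,0) | pheromone: 17 3 1 0 0 0 / 0 0 0 0 0 0 / 0 0 0 0 0 0 / 0 0 0 23 0 0 / 0 0 0 0 0 0

F.....
......
......
...F..
......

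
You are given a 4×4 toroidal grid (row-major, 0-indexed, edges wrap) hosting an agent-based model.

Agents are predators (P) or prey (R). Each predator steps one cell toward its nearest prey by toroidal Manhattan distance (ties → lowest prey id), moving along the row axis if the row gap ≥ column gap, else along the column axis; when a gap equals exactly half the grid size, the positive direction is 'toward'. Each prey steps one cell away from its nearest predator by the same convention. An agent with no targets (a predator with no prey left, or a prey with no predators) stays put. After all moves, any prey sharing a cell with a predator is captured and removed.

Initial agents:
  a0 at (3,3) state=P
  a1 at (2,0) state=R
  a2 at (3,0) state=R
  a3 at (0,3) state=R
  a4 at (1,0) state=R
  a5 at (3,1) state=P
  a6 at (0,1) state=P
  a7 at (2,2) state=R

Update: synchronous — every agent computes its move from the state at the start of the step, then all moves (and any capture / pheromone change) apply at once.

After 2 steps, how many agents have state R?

t=1: a0@(3,0):P a1@(1,0):R a3@(1,3):R a4@(2,0):R a5@(3,0):P a6@(3,1):P a7@(1,2):R
t=2: a0@(2,0):P a1@(0,0):R a3@(0,3):R a4@(1,0):R a5@(2,0):P a6@(2,1):P a7@(0,2):R

4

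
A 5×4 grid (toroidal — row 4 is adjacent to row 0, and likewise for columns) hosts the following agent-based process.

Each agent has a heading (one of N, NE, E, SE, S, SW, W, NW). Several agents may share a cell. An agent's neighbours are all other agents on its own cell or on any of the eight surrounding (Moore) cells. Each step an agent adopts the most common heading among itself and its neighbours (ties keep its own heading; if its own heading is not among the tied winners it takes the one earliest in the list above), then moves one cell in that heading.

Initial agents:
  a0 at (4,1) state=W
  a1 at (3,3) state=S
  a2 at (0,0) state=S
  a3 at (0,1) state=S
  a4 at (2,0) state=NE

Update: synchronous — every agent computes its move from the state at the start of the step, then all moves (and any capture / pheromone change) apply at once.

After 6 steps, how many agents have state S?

5

t=1: a0@(0,1):S a1@(4,3):S a2@(1,0):S a3@(1,1):S a4@(1,1):NE
t=2: a0@(1,1):S a1@(0,3):S a2@(2,0):S a3@(2,1):S a4@(2,1):S
t=3: a0@(2,1):S a1@(1,3):S a2@(3,0):S a3@(3,1):S a4@(3,1):S
t=4: a0@(3,1):S a1@(2,3):S a2@(4,0):S a3@(4,1):S a4@(4,1):S
t=5: a0@(4,1):S a1@(3,3):S a2@(0,0):S a3@(0,1):S a4@(0,1):S
t=6: a0@(0,1):S a1@(4,3):S a2@(1,0):S a3@(1,1):S a4@(1,1):S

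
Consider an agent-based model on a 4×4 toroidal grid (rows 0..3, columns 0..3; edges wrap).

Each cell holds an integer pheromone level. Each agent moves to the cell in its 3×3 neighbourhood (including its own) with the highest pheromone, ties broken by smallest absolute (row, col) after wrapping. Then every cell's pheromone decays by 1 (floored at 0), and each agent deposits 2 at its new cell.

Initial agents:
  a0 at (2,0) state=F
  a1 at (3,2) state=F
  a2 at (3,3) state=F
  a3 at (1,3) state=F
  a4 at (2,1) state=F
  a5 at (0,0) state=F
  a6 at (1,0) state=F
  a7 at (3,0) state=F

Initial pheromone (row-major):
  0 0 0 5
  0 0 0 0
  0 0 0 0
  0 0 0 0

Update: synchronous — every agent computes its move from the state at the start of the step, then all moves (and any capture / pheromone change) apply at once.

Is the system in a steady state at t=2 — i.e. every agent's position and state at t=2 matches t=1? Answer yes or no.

no

t=1: a0@(1,0) a1@(0,3) a2@(0,3) a3@(0,3) a4@(1,0) a5@(0,3) a6@(0,3) a7@(0,3) | pheromone: 0 0 0 16 / 4 0 0 0 / 0 0 0 0 / 0 0 0 0
t=2: a0@(0,3) a1@(0,3) a2@(0,3) a3@(0,3) a4@(0,3) a5@(0,3) a6@(0,3) a7@(0,3) | pheromone: 0 0 0 31 / 3 0 0 0 / 0 0 0 0 / 0 0 0 0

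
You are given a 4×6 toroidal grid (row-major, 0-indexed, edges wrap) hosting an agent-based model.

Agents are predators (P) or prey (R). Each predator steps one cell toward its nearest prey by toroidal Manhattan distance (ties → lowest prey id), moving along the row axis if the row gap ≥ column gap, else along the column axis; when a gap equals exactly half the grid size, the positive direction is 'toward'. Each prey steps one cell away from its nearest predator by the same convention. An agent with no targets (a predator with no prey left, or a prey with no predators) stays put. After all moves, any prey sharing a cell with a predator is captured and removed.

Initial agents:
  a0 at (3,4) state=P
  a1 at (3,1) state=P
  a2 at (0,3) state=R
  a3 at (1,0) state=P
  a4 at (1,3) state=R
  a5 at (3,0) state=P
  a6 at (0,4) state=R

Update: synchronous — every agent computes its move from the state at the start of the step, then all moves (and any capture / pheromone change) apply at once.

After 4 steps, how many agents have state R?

1

t=1: a0@(0,4):P a1@(3,2):P a2@(1,3):R a3@(1,1):P a4@(0,3):R a5@(3,5):P a6@(1,4):R
t=2: a0@(0,3):P a1@(0,2):P a2@(2,3):R a3@(1,2):P a5@(3,4):P a6@(2,4):R
t=3: a0@(1,3):P a1@(1,2):P a3@(2,2):P a5@(2,4):P a6@(1,4):R
t=4: a0@(1,4):P a1@(1,3):P a3@(2,3):P a5@(1,4):P a6@(1,5):R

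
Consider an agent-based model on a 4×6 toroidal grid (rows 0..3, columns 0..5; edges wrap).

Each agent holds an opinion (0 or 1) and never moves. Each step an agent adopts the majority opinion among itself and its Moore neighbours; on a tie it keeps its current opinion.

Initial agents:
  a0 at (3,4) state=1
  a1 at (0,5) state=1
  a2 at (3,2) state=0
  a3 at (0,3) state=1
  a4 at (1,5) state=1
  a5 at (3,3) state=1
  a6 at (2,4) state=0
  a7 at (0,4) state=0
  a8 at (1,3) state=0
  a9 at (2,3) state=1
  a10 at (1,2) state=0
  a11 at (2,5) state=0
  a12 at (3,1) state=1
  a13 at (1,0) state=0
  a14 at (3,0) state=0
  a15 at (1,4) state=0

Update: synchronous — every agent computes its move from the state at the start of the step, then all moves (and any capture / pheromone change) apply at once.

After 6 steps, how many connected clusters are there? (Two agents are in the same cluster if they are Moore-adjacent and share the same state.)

1

t=1: a0@(3,4):1 a1@(0,5):0 a2@(3,2):1 a3@(0,3):0 a4@(1,5):0 a5@(3,3):1 a6@(2,4):0 a7@(0,4):1 a8@(1,3):0 a9@(2,3):0 a10@(1,2):0 a11@(2,5):0 a12@(3,1):0 a13@(1,0):0 a14@(3,0):0 a15@(1,4):0
t=2: a0@(3,4):0 a1@(0,5):0 a2@(3,2):0 a3@(0,3):0 a4@(1,5):0 a5@(3,3):1 a6@(2,4):0 a7@(0,4):0 a8@(1,3):0 a9@(2,3):0 a10@(1,2):0 a11@(2,5):0 a12@(3,1):0 a13@(1,0):0 a14@(3,0):0 a15@(1,4):0
t=3: a0@(3,4):0 a1@(0,5):0 a2@(3,2):0 a3@(0,3):0 a4@(1,5):0 a5@(3,3):0 a6@(2,4):0 a7@(0,4):0 a8@(1,3):0 a9@(2,3):0 a10@(1,2):0 a11@(2,5):0 a12@(3,1):0 a13@(1,0):0 a14@(3,0):0 a15@(1,4):0
t=4: (unchanged — steady state)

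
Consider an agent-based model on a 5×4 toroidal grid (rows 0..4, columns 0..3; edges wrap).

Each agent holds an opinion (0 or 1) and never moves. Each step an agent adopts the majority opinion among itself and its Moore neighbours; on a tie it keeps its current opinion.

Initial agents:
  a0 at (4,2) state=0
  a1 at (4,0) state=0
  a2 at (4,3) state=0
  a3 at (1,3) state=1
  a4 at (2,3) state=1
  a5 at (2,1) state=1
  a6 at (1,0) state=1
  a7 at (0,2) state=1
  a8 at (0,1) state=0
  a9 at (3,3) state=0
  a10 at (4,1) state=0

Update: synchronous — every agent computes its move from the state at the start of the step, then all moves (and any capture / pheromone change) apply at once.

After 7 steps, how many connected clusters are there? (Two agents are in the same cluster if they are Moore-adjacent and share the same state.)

t=1: a0@(4,2):0 a1@(4,0):0 a2@(4,3):0 a3@(1,3):1 a4@(2,3):1 a5@(2,1):1 a6@(1,0):1 a7@(0,2):0 a8@(0,1):0 a9@(3,3):0 a10@(4,1):0
t=2: (unchanged — steady state)

2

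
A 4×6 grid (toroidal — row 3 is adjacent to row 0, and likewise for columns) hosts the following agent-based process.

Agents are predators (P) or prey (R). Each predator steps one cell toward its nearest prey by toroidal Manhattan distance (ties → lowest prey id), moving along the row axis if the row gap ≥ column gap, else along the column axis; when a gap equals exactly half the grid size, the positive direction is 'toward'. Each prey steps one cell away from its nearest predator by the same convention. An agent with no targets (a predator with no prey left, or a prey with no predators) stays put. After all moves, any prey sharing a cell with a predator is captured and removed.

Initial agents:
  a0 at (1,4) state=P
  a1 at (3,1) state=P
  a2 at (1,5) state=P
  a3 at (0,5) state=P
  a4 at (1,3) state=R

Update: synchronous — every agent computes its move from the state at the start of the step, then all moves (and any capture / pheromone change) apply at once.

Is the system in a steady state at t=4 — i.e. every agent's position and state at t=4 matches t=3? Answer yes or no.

yes

t=1: a0@(1,3):P a1@(0,1):P a2@(1,4):P a3@(0,4):P a4@(1,2):R
t=2: a0@(1,2):P a1@(1,1):P a2@(1,3):P a3@(0,3):P
t=3: (unchanged — steady state)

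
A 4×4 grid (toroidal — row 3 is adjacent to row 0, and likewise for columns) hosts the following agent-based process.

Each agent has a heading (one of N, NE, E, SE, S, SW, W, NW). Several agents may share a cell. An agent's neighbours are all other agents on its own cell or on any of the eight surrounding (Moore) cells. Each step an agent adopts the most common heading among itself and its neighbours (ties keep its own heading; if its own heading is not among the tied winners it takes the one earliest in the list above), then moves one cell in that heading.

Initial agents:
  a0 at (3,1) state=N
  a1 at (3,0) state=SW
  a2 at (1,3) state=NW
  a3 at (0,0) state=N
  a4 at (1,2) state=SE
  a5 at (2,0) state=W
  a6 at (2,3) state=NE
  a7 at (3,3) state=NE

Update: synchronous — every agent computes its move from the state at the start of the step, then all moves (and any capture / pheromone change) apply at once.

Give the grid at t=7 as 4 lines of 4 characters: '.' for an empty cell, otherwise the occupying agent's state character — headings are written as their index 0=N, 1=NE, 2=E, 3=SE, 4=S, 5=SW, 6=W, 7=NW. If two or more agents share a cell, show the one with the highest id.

t=1: a0@(2,1):N a1@(2,0):N a2@(0,2):NW a3@(3,0):N a4@(2,3):SE a5@(1,1):NE a6@(1,0):NE a7@(2,0):NE
t=2: a0@(1,1):N a1@(1,0):N a2@(3,1):NW a3@(2,0):N a4@(1,3):N a5@(0,2):NE a6@(0,1):NE a7@(1,1):NE
t=3: a0@(0,1):N a1@(0,0):N a2@(2,2):NE a3@(1,0):N a4@(0,3):N a5@(3,3):NE a6@(3,2):NE a7@(0,2):NE
t=4: a0@(3,1):N a1@(3,0):N a2@(1,3):NE a3@(0,0):N a4@(3,3):N a5@(2,0):NE a6@(2,3):NE a7@(3,3):NE
t=5: a0@(2,1):N a1@(2,0):N a2@(0,0):NE a3@(3,0):N a4@(2,3):N a5@(1,1):NE a6@(1,0):NE a7@(2,0):NE
t=6: a0@(1,1):N a1@(1,0):N a2@(3,1):NE a3@(2,0):N a4@(1,3):N a5@(0,2):NE a6@(0,1):NE a7@(1,0):N
t=7: a0@(0,1):N a1@(0,0):N a2@(2,2):NE a3@(1,0):N a4@(0,3):N a5@(3,3):NE a6@(3,2):NE a7@(0,0):N

00.0
0...
..1.
..11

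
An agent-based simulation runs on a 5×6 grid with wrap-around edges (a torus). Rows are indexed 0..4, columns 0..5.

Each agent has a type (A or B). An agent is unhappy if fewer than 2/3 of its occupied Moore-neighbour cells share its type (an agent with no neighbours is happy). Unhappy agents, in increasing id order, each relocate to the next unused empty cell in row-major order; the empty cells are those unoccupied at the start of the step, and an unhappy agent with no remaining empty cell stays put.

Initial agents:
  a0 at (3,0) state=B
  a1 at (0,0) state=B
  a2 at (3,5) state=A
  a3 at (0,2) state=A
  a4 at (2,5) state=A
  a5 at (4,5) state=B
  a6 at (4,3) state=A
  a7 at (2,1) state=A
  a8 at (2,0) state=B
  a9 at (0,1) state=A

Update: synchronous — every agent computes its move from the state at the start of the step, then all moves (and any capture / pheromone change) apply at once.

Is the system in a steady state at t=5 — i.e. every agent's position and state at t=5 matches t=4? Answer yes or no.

no

t=1: a0@(0,3):B a1@(0,4):B a2@(0,5):A a3@(0,2):A a4@(1,0):A a5@(4,5):B a6@(4,3):A a7@(1,1):A a8@(1,2):B a9@(1,3):A
t=2: a0@(0,0):B a1@(0,1):B a2@(1,4):A a3@(1,5):A a4@(1,0):A a5@(2,0):B a6@(2,1):A a7@(1,1):A a8@(2,2):B a9@(2,3):A
t=3: a0@(0,2):B a1@(0,3):B a2@(1,4):A a3@(0,4):A a4@(0,5):A a5@(1,2):B a6@(1,3):A a7@(2,4):A a8@(2,5):B a9@(3,0):A
t=4: a0@(0,2):B a1@(0,0):B a2@(1,4):A a3@(0,4):A a4@(0,5):A a5@(1,2):B a6@(0,1):A a7@(2,4):A a8@(1,0):B a9@(1,1):A
t=5: a0@(0,3):B a1@(1,3):B a2@(1,4):A a3@(0,4):A a4@(1,5):A a5@(2,0):B a6@(2,1):A a7@(2,4):A a8@(2,2):B a9@(2,3):A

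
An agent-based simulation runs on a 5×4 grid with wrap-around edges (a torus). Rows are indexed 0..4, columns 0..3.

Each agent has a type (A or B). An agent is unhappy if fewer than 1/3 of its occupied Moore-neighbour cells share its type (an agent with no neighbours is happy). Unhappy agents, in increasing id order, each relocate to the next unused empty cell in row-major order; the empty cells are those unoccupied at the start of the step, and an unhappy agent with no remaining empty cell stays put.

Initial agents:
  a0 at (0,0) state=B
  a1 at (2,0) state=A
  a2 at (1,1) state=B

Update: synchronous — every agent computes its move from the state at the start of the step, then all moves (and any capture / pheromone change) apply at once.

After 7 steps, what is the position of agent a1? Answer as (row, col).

(0, 1)

t=1: a0@(0,0):B a1@(0,1):A a2@(1,1):B
t=2: a0@(0,0):B a1@(0,2):A a2@(1,1):B
t=3: a0@(0,0):B a1@(0,1):A a2@(1,1):B
t=4: a0@(0,0):B a1@(0,2):A a2@(1,1):B
t=5: a0@(0,0):B a1@(0,1):A a2@(1,1):B
t=6: a0@(0,0):B a1@(0,2):A a2@(1,1):B
t=7: a0@(0,0):B a1@(0,1):A a2@(1,1):B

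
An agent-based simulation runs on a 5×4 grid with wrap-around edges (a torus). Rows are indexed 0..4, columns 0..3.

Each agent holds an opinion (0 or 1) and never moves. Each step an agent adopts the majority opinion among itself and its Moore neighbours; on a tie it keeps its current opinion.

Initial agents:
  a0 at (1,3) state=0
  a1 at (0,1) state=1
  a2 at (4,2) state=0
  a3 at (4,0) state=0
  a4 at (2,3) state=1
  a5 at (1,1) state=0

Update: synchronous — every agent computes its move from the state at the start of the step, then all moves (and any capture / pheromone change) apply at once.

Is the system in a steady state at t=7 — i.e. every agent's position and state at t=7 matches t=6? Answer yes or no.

yes

t=1: a0@(1,3):0 a1@(0,1):0 a2@(4,2):0 a3@(4,0):0 a4@(2,3):1 a5@(1,1):0
t=2: (unchanged — steady state)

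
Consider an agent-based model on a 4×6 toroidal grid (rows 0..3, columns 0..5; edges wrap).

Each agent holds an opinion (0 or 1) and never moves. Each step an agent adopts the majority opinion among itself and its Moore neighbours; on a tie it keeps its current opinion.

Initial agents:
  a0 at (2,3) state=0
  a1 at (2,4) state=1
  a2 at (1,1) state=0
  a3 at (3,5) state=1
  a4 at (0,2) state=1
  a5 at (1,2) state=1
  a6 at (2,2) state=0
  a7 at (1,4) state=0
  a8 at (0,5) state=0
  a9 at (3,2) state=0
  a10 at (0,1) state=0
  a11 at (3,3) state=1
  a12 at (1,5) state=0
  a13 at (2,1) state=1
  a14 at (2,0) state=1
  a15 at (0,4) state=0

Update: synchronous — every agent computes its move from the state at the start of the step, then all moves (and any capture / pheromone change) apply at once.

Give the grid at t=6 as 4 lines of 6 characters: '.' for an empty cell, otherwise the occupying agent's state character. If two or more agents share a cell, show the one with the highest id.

t=1: a0@(2,3):0 a1@(2,4):1 a2@(1,1):1 a3@(3,5):1 a4@(0,2):1 a5@(1,2):0 a6@(2,2):0 a7@(1,4):0 a8@(0,5):0 a9@(3,2):0 a10@(0,1):0 a11@(3,3):0 a12@(1,5):0 a13@(2,1):1 a14@(2,0):1 a15@(0,4):0
t=2: a0@(2,3):0 a1@(2,4):0 a2@(1,1):1 a3@(3,5):1 a4@(0,2):0 a5@(1,2):0 a6@(2,2):0 a7@(1,4):0 a8@(0,5):0 a9@(3,2):0 a10@(0,1):0 a11@(3,3):0 a12@(1,5):0 a13@(2,1):1 a14@(2,0):1 a15@(0,4):0
t=3: a0@(2,3):0 a1@(2,4):0 a2@(1,1):0 a3@(3,5):0 a4@(0,2):0 a5@(1,2):0 a6@(2,2):0 a7@(1,4):0 a8@(0,5):0 a9@(3,2):0 a10@(0,1):0 a11@(3,3):0 a12@(1,5):0 a13@(2,1):1 a14@(2,0):1 a15@(0,4):0
t=4: a0@(2,3):0 a1@(2,4):0 a2@(1,1):0 a3@(3,5):0 a4@(0,2):0 a5@(1,2):0 a6@(2,2):0 a7@(1,4):0 a8@(0,5):0 a9@(3,2):0 a10@(0,1):0 a11@(3,3):0 a12@(1,5):0 a13@(2,1):0 a14@(2,0):0 a15@(0,4):0
t=5: (unchanged — steady state)

.00.00
.00.00
00000.
..00.0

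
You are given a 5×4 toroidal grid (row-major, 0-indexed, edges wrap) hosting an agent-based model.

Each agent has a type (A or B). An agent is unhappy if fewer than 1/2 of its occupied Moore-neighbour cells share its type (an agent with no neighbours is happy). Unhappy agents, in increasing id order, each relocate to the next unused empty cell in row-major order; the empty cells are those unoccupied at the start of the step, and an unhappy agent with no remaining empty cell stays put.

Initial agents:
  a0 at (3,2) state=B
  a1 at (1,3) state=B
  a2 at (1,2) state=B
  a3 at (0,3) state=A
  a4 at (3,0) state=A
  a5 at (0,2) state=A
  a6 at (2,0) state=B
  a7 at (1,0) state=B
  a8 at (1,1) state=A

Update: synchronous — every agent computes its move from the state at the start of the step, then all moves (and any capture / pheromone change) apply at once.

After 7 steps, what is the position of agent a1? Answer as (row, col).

t=1: a0@(3,2):B a1@(1,3):B a2@(0,0):B a3@(0,1):A a4@(2,1):A a5@(0,2):A a6@(2,0):B a7@(1,0):B a8@(2,2):A
t=2: a0@(0,3):B a1@(1,3):B a2@(0,0):B a3@(1,1):A a4@(1,2):A a5@(0,2):A a6@(2,0):B a7@(1,0):B a8@(2,3):A
t=3: a0@(0,3):B a1@(1,3):B a2@(0,0):B a3@(0,1):A a4@(1,2):A a5@(0,2):A a6@(2,0):B a7@(1,0):B a8@(2,1):A
t=4: a0@(0,3):B a1@(1,3):B a2@(0,0):B a3@(0,1):A a4@(1,2):A a5@(0,2):A a6@(2,0):B a7@(1,0):B a8@(1,1):A
t=5: (unchanged — steady state)

(1, 3)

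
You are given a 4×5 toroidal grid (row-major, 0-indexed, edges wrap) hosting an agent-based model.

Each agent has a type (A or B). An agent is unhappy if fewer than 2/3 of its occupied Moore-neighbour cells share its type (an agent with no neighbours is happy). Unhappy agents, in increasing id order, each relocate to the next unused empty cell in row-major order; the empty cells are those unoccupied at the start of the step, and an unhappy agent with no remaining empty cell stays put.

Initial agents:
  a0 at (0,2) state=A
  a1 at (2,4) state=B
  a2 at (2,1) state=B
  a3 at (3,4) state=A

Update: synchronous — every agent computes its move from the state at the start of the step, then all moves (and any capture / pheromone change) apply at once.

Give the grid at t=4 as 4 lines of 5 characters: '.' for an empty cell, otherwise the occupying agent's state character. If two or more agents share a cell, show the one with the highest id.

t=1: a0@(0,2):A a1@(0,0):B a2@(2,1):B a3@(0,1):A
t=2: a0@(0,2):A a1@(0,3):B a2@(2,1):B a3@(0,4):A
t=3: a0@(0,0):A a1@(0,1):B a2@(2,1):B a3@(1,0):A
t=4: a0@(0,2):A a1@(0,3):B a2@(0,4):B a3@(1,1):A

..ABB
.A...
.....
.....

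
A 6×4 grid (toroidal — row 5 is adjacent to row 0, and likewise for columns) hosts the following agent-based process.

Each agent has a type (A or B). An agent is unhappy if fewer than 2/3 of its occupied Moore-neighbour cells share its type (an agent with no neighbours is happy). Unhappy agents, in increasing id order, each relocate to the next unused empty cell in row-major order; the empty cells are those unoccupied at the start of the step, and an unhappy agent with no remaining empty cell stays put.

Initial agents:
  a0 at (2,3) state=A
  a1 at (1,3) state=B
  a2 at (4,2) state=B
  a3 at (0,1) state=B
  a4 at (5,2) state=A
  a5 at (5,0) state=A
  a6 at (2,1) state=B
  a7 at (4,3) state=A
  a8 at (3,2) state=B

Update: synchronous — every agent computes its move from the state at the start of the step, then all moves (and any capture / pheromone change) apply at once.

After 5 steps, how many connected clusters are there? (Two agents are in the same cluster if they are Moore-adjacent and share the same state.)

t=1: a0@(0,0):A a1@(0,2):B a2@(0,3):B a3@(1,0):B a4@(1,1):A a5@(1,2):A a6@(2,1):B a7@(2,0):A a8@(2,2):B
t=2: a0@(0,1):A a1@(1,3):B a2@(2,3):B a3@(3,0):B a4@(3,1):A a5@(3,2):A a6@(3,3):B a7@(4,0):A a8@(4,1):B
t=3: a0@(0,1):A a1@(1,3):B a2@(2,3):B a3@(0,0):B a4@(0,2):A a5@(0,3):A a6@(1,0):B a7@(1,1):A a8@(1,2):B
t=4: a0@(2,0):A a1@(1,3):B a2@(2,3):B a3@(2,1):B a4@(2,2):A a5@(3,0):A a6@(3,1):B a7@(3,2):A a8@(3,3):B
t=5: a0@(0,0):A a1@(0,1):B a2@(0,2):B a3@(0,3):B a4@(1,0):A a5@(1,1):A a6@(1,2):B a7@(4,0):A a8@(4,1):B

4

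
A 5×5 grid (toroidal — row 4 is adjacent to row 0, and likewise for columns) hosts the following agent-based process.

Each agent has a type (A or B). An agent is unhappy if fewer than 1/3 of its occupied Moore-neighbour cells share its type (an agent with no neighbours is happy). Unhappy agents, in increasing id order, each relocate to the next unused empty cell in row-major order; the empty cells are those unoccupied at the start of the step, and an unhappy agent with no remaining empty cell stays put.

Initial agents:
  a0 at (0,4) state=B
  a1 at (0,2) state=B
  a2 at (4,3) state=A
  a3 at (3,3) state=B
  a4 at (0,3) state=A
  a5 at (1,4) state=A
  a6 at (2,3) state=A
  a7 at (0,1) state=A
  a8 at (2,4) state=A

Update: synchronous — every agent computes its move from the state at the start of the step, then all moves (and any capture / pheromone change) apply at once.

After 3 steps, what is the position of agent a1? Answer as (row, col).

(0, 1)

t=1: a0@(0,0):B a1@(1,0):B a2@(1,1):A a3@(1,2):B a4@(0,3):A a5@(1,4):A a6@(2,3):A a7@(1,3):A a8@(2,4):A
t=2: a0@(0,0):B a1@(0,1):B a2@(0,2):A a3@(0,4):B a4@(0,3):A a5@(1,4):A a6@(2,3):A a7@(1,3):A a8@(2,4):A
t=3: a0@(0,0):B a1@(0,1):B a2@(0,2):A a3@(1,0):B a4@(0,3):A a5@(1,4):A a6@(2,3):A a7@(1,3):A a8@(2,4):A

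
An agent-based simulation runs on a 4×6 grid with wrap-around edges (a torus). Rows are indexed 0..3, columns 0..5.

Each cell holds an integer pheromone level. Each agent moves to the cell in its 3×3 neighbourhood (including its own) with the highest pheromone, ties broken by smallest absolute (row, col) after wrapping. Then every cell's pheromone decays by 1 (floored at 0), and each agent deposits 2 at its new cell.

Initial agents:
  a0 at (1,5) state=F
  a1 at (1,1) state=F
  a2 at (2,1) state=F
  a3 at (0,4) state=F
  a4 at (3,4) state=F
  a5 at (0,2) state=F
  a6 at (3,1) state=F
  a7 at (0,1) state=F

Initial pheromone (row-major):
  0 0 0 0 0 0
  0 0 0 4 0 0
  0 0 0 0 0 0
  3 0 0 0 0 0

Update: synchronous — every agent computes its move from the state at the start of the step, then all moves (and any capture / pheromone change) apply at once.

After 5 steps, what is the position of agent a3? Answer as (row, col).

t=1: a0@(0,0) a1@(0,0) a2@(3,0) a3@(1,3) a4@(0,3) a5@(1,3) a6@(3,0) a7@(3,0) | pheromone: 4 0 0 2 0 0 / 0 0 0 7 0 0 / 0 0 0 0 0 0 / 8 0 0 0 0 0
t=2: a0@(3,0) a1@(3,0) a2@(3,0) a3@(1,3) a4@(1,3) a5@(1,3) a6@(3,0) a7@(3,0) | pheromone: 3 0 0 1 0 0 / 0 0 0 12 0 0 / 0 0 0 0 0 0 / 17 0 0 0 0 0
t=3: a0@(3,0) a1@(3,0) a2@(3,0) a3@(1,3) a4@(1,3) a5@(1,3) a6@(3,0) a7@(3,0) | pheromone: 2 0 0 0 0 0 / 0 0 0 17 0 0 / 0 0 0 0 0 0 / 26 0 0 0 0 0
t=4: a0@(3,0) a1@(3,0) a2@(3,0) a3@(1,3) a4@(1,3) a5@(1,3) a6@(3,0) a7@(3,0) | pheromone: 1 0 0 0 0 0 / 0 0 0 22 0 0 / 0 0 0 0 0 0 / 35 0 0 0 0 0
t=5: a0@(3,0) a1@(3,0) a2@(3,0) a3@(1,3) a4@(1,3) a5@(1,3) a6@(3,0) a7@(3,0) | pheromone: 0 0 0 0 0 0 / 0 0 0 27 0 0 / 0 0 0 0 0 0 / 44 0 0 0 0 0

(1, 3)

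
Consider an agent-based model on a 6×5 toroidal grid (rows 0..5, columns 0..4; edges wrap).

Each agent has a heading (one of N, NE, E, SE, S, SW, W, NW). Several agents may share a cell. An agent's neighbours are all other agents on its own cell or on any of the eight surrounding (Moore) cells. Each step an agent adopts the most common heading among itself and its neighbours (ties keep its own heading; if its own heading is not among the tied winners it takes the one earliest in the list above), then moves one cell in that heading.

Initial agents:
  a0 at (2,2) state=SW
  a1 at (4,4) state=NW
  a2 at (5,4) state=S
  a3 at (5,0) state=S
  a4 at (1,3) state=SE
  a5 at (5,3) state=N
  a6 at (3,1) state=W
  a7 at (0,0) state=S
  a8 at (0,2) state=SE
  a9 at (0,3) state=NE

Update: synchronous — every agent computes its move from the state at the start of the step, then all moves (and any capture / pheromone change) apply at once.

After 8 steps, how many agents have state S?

t=1: a0@(3,1):SW a1@(5,4):S a2@(0,4):S a3@(0,0):S a4@(2,4):SE a5@(4,3):N a6@(3,0):W a7@(1,0):S a8@(1,3):SE a9@(1,4):SE
t=2: a0@(4,0):SW a1@(0,4):S a2@(1,4):S a3@(1,0):S a4@(3,0):SE a5@(3,3):N a6@(3,4):W a7@(2,0):S a8@(2,4):SE a9@(2,0):SE
t=3: a0@(5,4):SW a1@(1,4):S a2@(2,4):S a3@(2,0):S a4@(4,1):SE a5@(2,3):N a6@(4,0):SE a7@(3,0):S a8@(3,0):SE a9@(3,1):SE
t=4: a0@(0,3):SW a1@(2,4):S a2@(3,4):S a3@(3,0):S a4@(5,2):SE a5@(3,3):S a6@(5,1):SE a7@(4,1):SE a8@(4,1):SE a9@(4,2):SE
t=5: a0@(1,2):SW a1@(3,4):S a2@(4,4):S a3@(4,0):S a4@(0,3):SE a5@(4,3):S a6@(0,2):SE a7@(5,2):SE a8@(5,2):SE a9@(5,3):SE
t=6: a0@(2,3):SE a1@(4,4):S a2@(5,4):S a3@(5,0):S a4@(1,4):SE a5@(5,3):S a6@(1,3):SE a7@(0,3):SE a8@(0,3):SE a9@(0,4):SE
t=7: a0@(3,4):SE a1@(5,4):S a2@(0,4):S a3@(0,0):S a4@(2,0):SE a5@(0,3):S a6@(2,4):SE a7@(1,4):SE a8@(1,4):SE a9@(1,0):SE
t=8: a0@(4,0):SE a1@(0,4):S a2@(1,4):S a3@(1,0):S a4@(3,1):SE a5@(1,3):S a6@(3,0):SE a7@(2,0):SE a8@(2,0):SE a9@(2,1):SE

4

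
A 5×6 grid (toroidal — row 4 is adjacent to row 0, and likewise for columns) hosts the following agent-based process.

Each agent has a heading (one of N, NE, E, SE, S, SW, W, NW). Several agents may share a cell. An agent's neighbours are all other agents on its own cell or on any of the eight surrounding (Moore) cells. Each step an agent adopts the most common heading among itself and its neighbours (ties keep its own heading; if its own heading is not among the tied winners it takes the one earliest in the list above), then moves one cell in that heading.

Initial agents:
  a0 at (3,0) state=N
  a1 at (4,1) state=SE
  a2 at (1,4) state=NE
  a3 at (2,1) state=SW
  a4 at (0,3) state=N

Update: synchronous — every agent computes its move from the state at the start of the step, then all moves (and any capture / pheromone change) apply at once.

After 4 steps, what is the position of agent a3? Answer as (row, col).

(1, 3)

t=1: a0@(2,0):N a1@(0,2):SE a2@(0,5):NE a3@(3,0):SW a4@(4,3):N
t=2: a0@(1,0):N a1@(1,3):SE a2@(4,0):NE a3@(4,5):SW a4@(3,3):N
t=3: a0@(0,0):N a1@(2,4):SE a2@(3,1):NE a3@(0,4):SW a4@(2,3):N
t=4: a0@(4,0):N a1@(3,5):SE a2@(2,2):NE a3@(1,3):SW a4@(1,3):N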